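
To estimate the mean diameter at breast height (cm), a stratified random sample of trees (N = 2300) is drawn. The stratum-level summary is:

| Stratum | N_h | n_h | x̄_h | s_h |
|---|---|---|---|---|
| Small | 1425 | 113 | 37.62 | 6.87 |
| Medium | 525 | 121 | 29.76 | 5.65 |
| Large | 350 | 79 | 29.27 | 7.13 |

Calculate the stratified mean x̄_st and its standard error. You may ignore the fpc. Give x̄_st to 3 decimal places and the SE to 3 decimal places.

x̄_st = Σ W_h x̄_h = (1425·37.62 + 525·29.76 + 350·29.27)/2300 = 34.55522
V̂(x̄_st) = Σ W_h² s_h²/n_h, with W_h = N_h/N and N = 2300:
  stratum Small: (1425/2300)²·6.87²/113 = 0.160328
  stratum Medium: (525/2300)²·5.65²/121 = 0.0137459
  stratum Large: (350/2300)²·7.13²/79 = 0.0149016
V̂(x̄_st) = 0.188975
SE(x̄_st) = √0.188975 = 0.434713

x̄_st ≈ 34.555, SE ≈ 0.435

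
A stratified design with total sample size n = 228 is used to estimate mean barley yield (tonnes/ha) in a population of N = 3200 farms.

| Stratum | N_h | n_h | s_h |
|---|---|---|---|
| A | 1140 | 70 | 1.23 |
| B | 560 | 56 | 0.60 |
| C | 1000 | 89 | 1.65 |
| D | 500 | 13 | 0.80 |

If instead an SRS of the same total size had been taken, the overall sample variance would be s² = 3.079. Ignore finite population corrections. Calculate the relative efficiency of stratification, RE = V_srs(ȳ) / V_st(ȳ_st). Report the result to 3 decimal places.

V̂(ȳ_st) = Σ W_h² s_h²/n_h, with W_h = N_h/N and N = 3200:
  stratum A: (1140/3200)²·1.23²/70 = 0.00274298
  stratum B: (560/3200)²·0.60²/56 = 0.000196875
  stratum C: (1000/3200)²·1.65²/89 = 0.00298729
  stratum D: (500/3200)²·0.80²/13 = 0.00120192
V_st = 0.00712907
V_srs = s²/n = 3.079/228 = 0.0135044
Relative efficiency = V_srs / V_st = 0.0135044/0.00712907 = 1.8943

RE ≈ 1.894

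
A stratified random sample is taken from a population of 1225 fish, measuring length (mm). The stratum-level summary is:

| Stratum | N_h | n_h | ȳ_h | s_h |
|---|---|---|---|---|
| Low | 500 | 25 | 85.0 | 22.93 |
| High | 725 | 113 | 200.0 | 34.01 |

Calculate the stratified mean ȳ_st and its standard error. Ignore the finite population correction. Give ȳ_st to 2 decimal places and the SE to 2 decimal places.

ȳ_st = Σ W_h ȳ_h = (500·85.0 + 725·200.0)/1225 = 153.06122
V̂(ȳ_st) = Σ W_h² s_h²/n_h, with W_h = N_h/N and N = 1225:
  stratum Low: (500/1225)²·22.93²/25 = 3.50377
  stratum High: (725/1225)²·34.01²/113 = 3.58541
V̂(ȳ_st) = 7.08918
SE(ȳ_st) = √7.08918 = 2.66255

ȳ_st ≈ 153.06, SE ≈ 2.66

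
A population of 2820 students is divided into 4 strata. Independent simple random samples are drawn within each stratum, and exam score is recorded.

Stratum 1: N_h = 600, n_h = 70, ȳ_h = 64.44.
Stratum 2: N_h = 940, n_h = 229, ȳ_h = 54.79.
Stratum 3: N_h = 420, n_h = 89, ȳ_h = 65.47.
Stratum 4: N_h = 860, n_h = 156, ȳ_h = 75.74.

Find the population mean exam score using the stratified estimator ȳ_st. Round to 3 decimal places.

ȳ_st ≈ 64.823

N = Σ N_h = 2820. Stratum weights W_h = N_h/N.
ȳ_st = (600·64.44 + 940·54.79 + 420·65.47 + 860·75.74) / 2820 = 64.82284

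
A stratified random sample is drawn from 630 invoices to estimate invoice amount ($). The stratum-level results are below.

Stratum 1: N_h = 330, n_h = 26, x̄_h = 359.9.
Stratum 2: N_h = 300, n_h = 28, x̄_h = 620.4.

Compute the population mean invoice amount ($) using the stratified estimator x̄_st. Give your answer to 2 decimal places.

x̄_st ≈ 483.95

N = Σ N_h = 630. Stratum weights W_h = N_h/N.
x̄_st = (330·359.9 + 300·620.4) / 630 = 483.9476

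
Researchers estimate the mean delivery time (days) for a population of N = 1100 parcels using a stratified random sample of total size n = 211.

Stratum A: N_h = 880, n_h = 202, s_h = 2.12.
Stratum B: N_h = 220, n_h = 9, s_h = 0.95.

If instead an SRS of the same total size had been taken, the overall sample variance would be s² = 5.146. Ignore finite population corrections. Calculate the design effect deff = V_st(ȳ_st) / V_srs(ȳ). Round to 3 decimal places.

V̂(ȳ_st) = Σ W_h² s_h²/n_h, with W_h = N_h/N and N = 1100:
  stratum A: (880/1100)²·2.12²/202 = 0.0142397
  stratum B: (220/1100)²·0.95²/9 = 0.00401111
V_st = 0.0182508
V_srs = s²/n = 5.146/211 = 0.0243886
deff = V_st / V_srs = 0.0182508/0.0243886 = 0.7483

deff ≈ 0.748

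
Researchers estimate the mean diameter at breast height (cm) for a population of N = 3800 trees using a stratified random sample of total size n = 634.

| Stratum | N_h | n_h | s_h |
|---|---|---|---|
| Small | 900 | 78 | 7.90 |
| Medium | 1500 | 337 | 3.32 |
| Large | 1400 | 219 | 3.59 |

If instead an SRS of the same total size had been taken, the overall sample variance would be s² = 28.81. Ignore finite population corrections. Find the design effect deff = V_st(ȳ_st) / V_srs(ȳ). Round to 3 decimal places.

V̂(ȳ_st) = Σ W_h² s_h²/n_h, with W_h = N_h/N and N = 3800:
  stratum Small: (900/3800)²·7.90²/78 = 0.0448825
  stratum Medium: (1500/3800)²·3.32²/337 = 0.00509638
  stratum Large: (1400/3800)²·3.59²/219 = 0.00798792
V_st = 0.0579668
V_srs = s²/n = 28.81/634 = 0.0454416
deff = V_st / V_srs = 0.0579668/0.0454416 = 1.2756

deff ≈ 1.276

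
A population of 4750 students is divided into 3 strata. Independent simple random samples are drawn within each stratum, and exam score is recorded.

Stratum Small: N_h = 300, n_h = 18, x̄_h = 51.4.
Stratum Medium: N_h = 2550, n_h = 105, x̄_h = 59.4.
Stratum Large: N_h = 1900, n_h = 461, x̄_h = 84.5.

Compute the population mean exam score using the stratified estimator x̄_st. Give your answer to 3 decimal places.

x̄_st ≈ 68.935

N = Σ N_h = 4750. Stratum weights W_h = N_h/N.
x̄_st = (300·51.4 + 2550·59.4 + 1900·84.5) / 4750 = 68.93474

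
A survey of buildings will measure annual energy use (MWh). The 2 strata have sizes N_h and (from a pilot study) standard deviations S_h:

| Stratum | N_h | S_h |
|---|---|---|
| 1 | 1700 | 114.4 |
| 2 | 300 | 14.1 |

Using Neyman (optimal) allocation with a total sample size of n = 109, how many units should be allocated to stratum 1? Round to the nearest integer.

107

Neyman allocation: n_h = n · N_h S_h / Σ N_i S_i, with n = 109.
  stratum 1: N_h·S_h = 1700·114.4 = 194480.00
  stratum 2: N_h·S_h = 300·14.1 = 4230.00
Σ N_h S_h = 198710.00
n for stratum 1 = 109·194480.00/198710.00 = 106.680 → 107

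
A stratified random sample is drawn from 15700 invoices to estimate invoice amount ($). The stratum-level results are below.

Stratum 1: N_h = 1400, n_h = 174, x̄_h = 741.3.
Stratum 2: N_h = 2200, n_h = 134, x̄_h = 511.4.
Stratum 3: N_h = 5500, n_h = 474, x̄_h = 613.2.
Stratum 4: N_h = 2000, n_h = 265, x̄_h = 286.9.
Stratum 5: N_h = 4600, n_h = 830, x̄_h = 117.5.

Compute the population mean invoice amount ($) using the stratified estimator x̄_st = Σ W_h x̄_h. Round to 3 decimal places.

x̄_st ≈ 423.554

N = Σ N_h = 15700. Stratum weights W_h = N_h/N.
x̄_st = (1400·741.3 + 2200·511.4 + 5500·613.2 + 2000·286.9 + 4600·117.5) / 15700 = 423.55414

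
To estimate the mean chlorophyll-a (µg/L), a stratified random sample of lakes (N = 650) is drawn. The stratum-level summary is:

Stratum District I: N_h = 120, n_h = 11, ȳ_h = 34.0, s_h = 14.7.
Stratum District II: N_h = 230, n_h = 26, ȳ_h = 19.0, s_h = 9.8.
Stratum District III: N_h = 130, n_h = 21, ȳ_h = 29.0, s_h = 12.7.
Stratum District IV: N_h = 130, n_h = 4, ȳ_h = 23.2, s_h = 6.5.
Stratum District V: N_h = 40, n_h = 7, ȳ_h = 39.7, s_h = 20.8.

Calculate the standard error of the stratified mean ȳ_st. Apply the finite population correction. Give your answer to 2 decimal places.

V̂(ȳ_st) = Σ W_h² (1 − n_h/N_h) s_h²/n_h, with W_h = N_h/N and N = 650:
  stratum District I: (120/650)²·(1 − 11/120)·14.7²/11 = 0.608167
  stratum District II: (230/650)²·(1 − 26/230)·9.8²/26 = 0.410214
  stratum District III: (130/650)²·(1 − 21/130)·12.7²/21 = 0.257591
  stratum District IV: (130/650)²·(1 − 4/130)·6.5²/4 = 0.4095
  stratum District V: (40/650)²·(1 − 7/40)·20.8²/7 = 0.193097
V̂(ȳ_st) = 1.87857
SE(ȳ_st) = √1.87857 = 1.37061

SE(ȳ_st) ≈ 1.37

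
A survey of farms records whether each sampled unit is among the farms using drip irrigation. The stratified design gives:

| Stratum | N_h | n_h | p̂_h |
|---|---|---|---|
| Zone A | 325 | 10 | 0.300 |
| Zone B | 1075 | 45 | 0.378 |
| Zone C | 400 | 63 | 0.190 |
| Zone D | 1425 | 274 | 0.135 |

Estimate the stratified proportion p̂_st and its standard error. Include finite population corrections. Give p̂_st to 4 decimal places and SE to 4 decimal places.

p̂_st ≈ 0.2394, SE ≈ 0.0300

N = 3225; stratum weights W_h = N_h/N.
p̂_st = Σ W_h p̂_h = (325·0.300 + 1075·0.378 + 400·0.190 + 1425·0.135)/3225 = 0.23945
V̂(p̂_st) = Σ W_h² (1 − n_h/N_h) p̂_h(1−p̂_h)/(n_h−1):
  stratum Zone A: (325/3225)²·(1 − 10/325)·0.300·0.700/9 = 0.000229674
  stratum Zone B: (1075/3225)²·(1 − 45/1075)·0.378·0.622/44 = 0.000568874
  stratum Zone C: (400/3225)²·(1 − 63/400)·0.190·0.810/62 = 3.21719e-05
  stratum Zone D: (1425/3225)²·(1 − 274/1425)·0.135·0.865/273 = 6.74556e-05
V̂(p̂_st) = 0.000898175; SE = √V̂ = 0.0299696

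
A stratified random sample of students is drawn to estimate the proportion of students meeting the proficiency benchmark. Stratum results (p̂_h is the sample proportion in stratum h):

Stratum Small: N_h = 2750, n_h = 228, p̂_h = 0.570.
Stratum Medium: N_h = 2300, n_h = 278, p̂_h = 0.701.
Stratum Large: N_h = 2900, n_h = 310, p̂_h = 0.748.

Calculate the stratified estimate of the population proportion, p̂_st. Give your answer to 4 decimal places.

N = 7950; stratum weights W_h = N_h/N.
p̂_st = Σ W_h p̂_h = (2750·0.570 + 2300·0.701 + 2900·0.748)/7950 = 0.67283

p̂_st ≈ 0.6728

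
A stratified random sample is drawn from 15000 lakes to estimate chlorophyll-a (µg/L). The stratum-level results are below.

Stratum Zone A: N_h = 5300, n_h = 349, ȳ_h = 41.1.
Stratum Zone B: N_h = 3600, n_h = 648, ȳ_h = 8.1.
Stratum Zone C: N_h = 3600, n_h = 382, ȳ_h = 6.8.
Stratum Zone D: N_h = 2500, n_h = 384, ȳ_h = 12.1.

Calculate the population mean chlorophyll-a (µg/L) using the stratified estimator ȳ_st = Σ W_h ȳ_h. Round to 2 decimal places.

N = Σ N_h = 15000. Stratum weights W_h = N_h/N.
ȳ_st = (5300·41.1 + 3600·8.1 + 3600·6.8 + 2500·12.1) / 15000 = 20.1147

ȳ_st ≈ 20.11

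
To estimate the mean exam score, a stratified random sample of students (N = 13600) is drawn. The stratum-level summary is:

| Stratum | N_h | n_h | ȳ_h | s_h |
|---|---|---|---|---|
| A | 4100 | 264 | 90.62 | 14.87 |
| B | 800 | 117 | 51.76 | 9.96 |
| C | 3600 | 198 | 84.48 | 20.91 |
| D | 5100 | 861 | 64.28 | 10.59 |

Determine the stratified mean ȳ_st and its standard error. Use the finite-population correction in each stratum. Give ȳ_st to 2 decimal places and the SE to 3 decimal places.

ȳ_st = Σ W_h ȳ_h = (4100·90.62 + 800·51.76 + 3600·84.48 + 5100·64.28)/13600 = 76.83132
V̂(ȳ_st) = Σ W_h² (1 − n_h/N_h) s_h²/n_h, with W_h = N_h/N and N = 13600:
  stratum A: (4100/13600)²·(1 − 264/4100)·14.87²/264 = 0.0712201
  stratum B: (800/13600)²·(1 − 117/800)·9.96²/117 = 0.00250476
  stratum C: (3600/13600)²·(1 − 198/3600)·20.91²/198 = 0.146218
  stratum D: (5100/13600)²·(1 − 861/5100)·10.59²/861 = 0.0152246
V̂(ȳ_st) = 0.235168
SE(ȳ_st) = √0.235168 = 0.484941

ȳ_st ≈ 76.83, SE ≈ 0.485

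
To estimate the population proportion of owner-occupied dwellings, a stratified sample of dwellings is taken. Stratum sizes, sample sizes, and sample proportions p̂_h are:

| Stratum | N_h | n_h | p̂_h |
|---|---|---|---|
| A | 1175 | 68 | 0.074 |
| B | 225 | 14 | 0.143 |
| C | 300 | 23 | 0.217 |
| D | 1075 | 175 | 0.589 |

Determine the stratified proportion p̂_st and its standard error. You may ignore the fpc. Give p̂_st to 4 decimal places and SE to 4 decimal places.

p̂_st ≈ 0.2946, SE ≈ 0.0233

N = 2775; stratum weights W_h = N_h/N.
p̂_st = Σ W_h p̂_h = (1175·0.074 + 225·0.143 + 300·0.217 + 1075·0.589)/2775 = 0.29456
V̂(p̂_st) = Σ W_h² p̂_h(1−p̂_h)/(n_h−1):
  stratum A: (1175/2775)²·0.074·0.926/67 = 0.000183366
  stratum B: (225/2775)²·0.143·0.857/13 = 6.19744e-05
  stratum C: (300/2775)²·0.217·0.783/22 = 9.02642e-05
  stratum D: (1075/2775)²·0.589·0.411/174 = 0.000208785
V̂(p̂_st) = 0.000544389; SE = √V̂ = 0.0233321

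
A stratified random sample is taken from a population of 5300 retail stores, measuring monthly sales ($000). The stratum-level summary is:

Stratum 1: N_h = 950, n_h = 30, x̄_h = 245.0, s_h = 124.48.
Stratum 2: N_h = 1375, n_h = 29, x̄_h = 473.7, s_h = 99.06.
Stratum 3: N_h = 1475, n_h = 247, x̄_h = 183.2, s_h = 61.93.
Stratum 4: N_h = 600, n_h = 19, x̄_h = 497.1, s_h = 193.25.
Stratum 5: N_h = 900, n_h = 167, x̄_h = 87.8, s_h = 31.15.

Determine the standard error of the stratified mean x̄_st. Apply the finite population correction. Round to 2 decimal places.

SE(x̄_st) ≈ 7.99

V̂(x̄_st) = Σ W_h² (1 − n_h/N_h) s_h²/n_h, with W_h = N_h/N and N = 5300:
  stratum 1: (950/5300)²·(1 − 30/950)·124.48²/30 = 16.0708
  stratum 2: (1375/5300)²·(1 − 29/1375)·99.06²/29 = 22.2943
  stratum 3: (1475/5300)²·(1 − 247/1475)·61.93²/247 = 1.00125
  stratum 4: (600/5300)²·(1 − 19/600)·193.25²/19 = 24.3928
  stratum 5: (900/5300)²·(1 − 167/900)·31.15²/167 = 0.136457
V̂(x̄_st) = 63.8956
SE(x̄_st) = √63.8956 = 7.99347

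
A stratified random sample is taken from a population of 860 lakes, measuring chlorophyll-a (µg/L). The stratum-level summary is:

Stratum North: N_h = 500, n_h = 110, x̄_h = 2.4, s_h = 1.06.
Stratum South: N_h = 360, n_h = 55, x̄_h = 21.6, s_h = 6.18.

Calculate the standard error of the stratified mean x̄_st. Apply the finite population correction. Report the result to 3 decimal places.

V̂(x̄_st) = Σ W_h² (1 − n_h/N_h) s_h²/n_h, with W_h = N_h/N and N = 860:
  stratum North: (500/860)²·(1 − 110/500)·1.06²/110 = 0.00269313
  stratum South: (360/860)²·(1 − 55/360)·6.18²/55 = 0.103091
V̂(x̄_st) = 0.105784
SE(x̄_st) = √0.105784 = 0.325244

SE(x̄_st) ≈ 0.325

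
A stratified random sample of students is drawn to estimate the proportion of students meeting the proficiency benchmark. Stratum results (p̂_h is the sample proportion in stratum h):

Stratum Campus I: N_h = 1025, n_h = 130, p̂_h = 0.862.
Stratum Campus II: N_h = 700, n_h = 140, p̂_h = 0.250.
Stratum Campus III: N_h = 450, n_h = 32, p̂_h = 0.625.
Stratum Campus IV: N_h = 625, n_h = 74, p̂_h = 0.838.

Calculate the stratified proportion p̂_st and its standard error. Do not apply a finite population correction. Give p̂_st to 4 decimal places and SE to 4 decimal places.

N = 2800; stratum weights W_h = N_h/N.
p̂_st = Σ W_h p̂_h = (1025·0.862 + 700·0.250 + 450·0.625 + 625·0.838)/2800 = 0.66555
V̂(p̂_st) = Σ W_h² p̂_h(1−p̂_h)/(n_h−1):
  stratum Campus I: (1025/2800)²·0.862·0.138/129 = 0.000123574
  stratum Campus II: (700/2800)²·0.250·0.750/139 = 8.43076e-05
  stratum Campus III: (450/2800)²·0.625·0.375/31 = 0.00019528
  stratum Campus IV: (625/2800)²·0.838·0.162/73 = 9.26574e-05
V̂(p̂_st) = 0.00049582; SE = √V̂ = 0.022267

p̂_st ≈ 0.6656, SE ≈ 0.0223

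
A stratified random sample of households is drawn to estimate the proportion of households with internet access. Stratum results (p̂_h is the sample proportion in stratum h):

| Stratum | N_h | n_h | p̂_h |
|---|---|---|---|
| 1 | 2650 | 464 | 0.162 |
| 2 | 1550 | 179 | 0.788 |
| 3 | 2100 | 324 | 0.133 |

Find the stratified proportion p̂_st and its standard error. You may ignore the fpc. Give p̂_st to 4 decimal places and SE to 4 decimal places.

p̂_st ≈ 0.3063, SE ≈ 0.0122

N = 6300; stratum weights W_h = N_h/N.
p̂_st = Σ W_h p̂_h = (2650·0.162 + 1550·0.788 + 2100·0.133)/6300 = 0.30635
V̂(p̂_st) = Σ W_h² p̂_h(1−p̂_h)/(n_h−1):
  stratum 1: (2650/6300)²·0.162·0.838/463 = 5.18787e-05
  stratum 2: (1550/6300)²·0.788·0.212/178 = 5.68099e-05
  stratum 3: (2100/6300)²·0.133·0.867/323 = 3.96667e-05
V̂(p̂_st) = 0.000148355; SE = √V̂ = 0.0121801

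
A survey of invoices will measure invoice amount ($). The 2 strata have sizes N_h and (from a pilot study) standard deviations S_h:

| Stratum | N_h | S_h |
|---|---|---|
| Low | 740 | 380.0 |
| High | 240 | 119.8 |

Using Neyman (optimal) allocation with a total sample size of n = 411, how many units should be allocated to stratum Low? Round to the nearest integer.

373

Neyman allocation: n_h = n · N_h S_h / Σ N_i S_i, with n = 411.
  stratum Low: N_h·S_h = 740·380.0 = 281200.00
  stratum High: N_h·S_h = 240·119.8 = 28752.00
Σ N_h S_h = 309952.00
n for stratum Low = 411·281200.00/309952.00 = 372.875 → 373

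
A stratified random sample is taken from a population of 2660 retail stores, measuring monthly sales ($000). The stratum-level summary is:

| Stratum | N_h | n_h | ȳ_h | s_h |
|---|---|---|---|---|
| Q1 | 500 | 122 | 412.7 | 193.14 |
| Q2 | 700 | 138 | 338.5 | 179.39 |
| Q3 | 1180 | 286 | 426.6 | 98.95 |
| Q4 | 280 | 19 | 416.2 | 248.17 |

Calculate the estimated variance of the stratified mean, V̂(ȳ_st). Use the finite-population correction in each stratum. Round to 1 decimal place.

V̂(ȳ_st) ≈ 59.7

V̂(ȳ_st) = Σ W_h² (1 − n_h/N_h) s_h²/n_h, with W_h = N_h/N and N = 2660:
  stratum Q1: (500/2660)²·(1 − 122/500)·193.14²/122 = 8.16739
  stratum Q2: (700/2660)²·(1 − 138/700)·179.39²/138 = 12.9655
  stratum Q3: (1180/2660)²·(1 − 286/1180)·98.95²/286 = 5.10413
  stratum Q4: (280/2660)²·(1 − 19/280)·248.17²/19 = 33.4796
V̂(ȳ_st) = 59.7166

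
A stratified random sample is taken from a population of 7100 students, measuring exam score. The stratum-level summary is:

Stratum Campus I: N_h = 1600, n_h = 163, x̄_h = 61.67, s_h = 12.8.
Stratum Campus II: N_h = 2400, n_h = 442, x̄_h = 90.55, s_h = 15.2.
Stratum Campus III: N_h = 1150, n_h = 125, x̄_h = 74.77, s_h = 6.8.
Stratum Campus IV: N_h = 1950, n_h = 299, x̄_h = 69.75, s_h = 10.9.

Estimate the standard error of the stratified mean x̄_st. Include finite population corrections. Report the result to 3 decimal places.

V̂(x̄_st) = Σ W_h² (1 − n_h/N_h) s_h²/n_h, with W_h = N_h/N and N = 7100:
  stratum Campus I: (1600/7100)²·(1 − 163/1600)·12.8²/163 = 0.045845
  stratum Campus II: (2400/7100)²·(1 − 442/2400)·15.2²/442 = 0.0487273
  stratum Campus III: (1150/7100)²·(1 − 125/1150)·6.8²/125 = 0.00864993
  stratum Campus IV: (1950/7100)²·(1 − 299/1950)·10.9²/299 = 0.0253774
V̂(x̄_st) = 0.1286
SE(x̄_st) = √0.1286 = 0.358608

SE(x̄_st) ≈ 0.359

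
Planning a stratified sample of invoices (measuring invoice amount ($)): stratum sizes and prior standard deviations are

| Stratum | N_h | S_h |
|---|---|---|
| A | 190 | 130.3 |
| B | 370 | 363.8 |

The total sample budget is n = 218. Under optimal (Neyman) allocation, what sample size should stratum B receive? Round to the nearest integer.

184

Neyman allocation: n_h = n · N_h S_h / Σ N_i S_i, with n = 218.
  stratum A: N_h·S_h = 190·130.3 = 24757.00
  stratum B: N_h·S_h = 370·363.8 = 134606.00
Σ N_h S_h = 159363.00
n for stratum B = 218·134606.00/159363.00 = 184.134 → 184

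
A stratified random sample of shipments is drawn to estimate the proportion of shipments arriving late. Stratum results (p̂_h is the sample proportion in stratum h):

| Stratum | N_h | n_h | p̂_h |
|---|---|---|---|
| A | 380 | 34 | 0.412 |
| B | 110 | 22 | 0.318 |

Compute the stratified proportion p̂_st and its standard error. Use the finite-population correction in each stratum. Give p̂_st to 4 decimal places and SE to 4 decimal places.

N = 490; stratum weights W_h = N_h/N.
p̂_st = Σ W_h p̂_h = (380·0.412 + 110·0.318)/490 = 0.39090
V̂(p̂_st) = Σ W_h² (1 − n_h/N_h) p̂_h(1−p̂_h)/(n_h−1):
  stratum A: (380/490)²·(1 − 34/380)·0.412·0.588/33 = 0.00402002
  stratum B: (110/490)²·(1 − 22/110)·0.318·0.682/21 = 0.000416366
V̂(p̂_st) = 0.00443639; SE = √V̂ = 0.0666062

p̂_st ≈ 0.3909, SE ≈ 0.0666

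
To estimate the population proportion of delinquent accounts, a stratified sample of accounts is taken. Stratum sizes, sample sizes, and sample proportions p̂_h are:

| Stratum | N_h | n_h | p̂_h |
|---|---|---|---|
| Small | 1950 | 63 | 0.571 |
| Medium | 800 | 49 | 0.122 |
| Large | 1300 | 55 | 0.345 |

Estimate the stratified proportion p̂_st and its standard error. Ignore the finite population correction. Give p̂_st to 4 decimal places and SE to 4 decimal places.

p̂_st ≈ 0.4098, SE ≈ 0.0379

N = 4050; stratum weights W_h = N_h/N.
p̂_st = Σ W_h p̂_h = (1950·0.571 + 800·0.122 + 1300·0.345)/4050 = 0.40977
V̂(p̂_st) = Σ W_h² p̂_h(1−p̂_h)/(n_h−1):
  stratum Small: (1950/4050)²·0.571·0.429/62 = 0.000915927
  stratum Medium: (800/4050)²·0.122·0.878/48 = 8.70729e-05
  stratum Large: (1300/4050)²·0.345·0.655/54 = 0.000431165
V̂(p̂_st) = 0.00143416; SE = √V̂ = 0.0378704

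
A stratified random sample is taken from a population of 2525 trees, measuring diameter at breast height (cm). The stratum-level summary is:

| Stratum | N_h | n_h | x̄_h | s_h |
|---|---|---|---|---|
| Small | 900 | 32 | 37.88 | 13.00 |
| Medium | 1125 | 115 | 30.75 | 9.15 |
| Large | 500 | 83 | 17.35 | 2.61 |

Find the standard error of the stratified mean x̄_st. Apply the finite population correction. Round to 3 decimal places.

SE(x̄_st) ≈ 0.883

V̂(x̄_st) = Σ W_h² (1 − n_h/N_h) s_h²/n_h, with W_h = N_h/N and N = 2525:
  stratum Small: (900/2525)²·(1 − 32/900)·13.00²/32 = 0.647107
  stratum Medium: (1125/2525)²·(1 − 115/1125)·9.15²/115 = 0.129746
  stratum Large: (500/2525)²·(1 − 83/500)·2.61²/83 = 0.00268402
V̂(x̄_st) = 0.779538
SE(x̄_st) = √0.779538 = 0.882914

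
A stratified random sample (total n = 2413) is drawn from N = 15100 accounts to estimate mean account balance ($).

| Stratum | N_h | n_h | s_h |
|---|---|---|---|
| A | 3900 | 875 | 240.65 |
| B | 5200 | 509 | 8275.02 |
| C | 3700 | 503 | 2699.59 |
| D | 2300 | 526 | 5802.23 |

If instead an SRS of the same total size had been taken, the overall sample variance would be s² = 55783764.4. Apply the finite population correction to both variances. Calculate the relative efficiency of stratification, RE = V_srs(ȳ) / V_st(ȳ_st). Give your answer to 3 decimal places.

RE ≈ 1.192

V̂(ȳ_st) = Σ W_h² (1 − n_h/N_h) s_h²/n_h, with W_h = N_h/N and N = 15100:
  stratum A: (3900/15100)²·(1 − 875/3900)·240.65²/875 = 3.42452
  stratum B: (5200/15100)²·(1 − 509/5200)·8275.02²/509 = 14392.5
  stratum C: (3700/15100)²·(1 − 503/3700)·2699.59²/503 = 751.654
  stratum D: (2300/15100)²·(1 − 526/2300)·5802.23²/526 = 1145.33
V_st = 16292.9
V_srs = (1 − 2413/15100)·55783764.4/2413 = 19423.7
Relative efficiency = V_srs / V_st = 19423.7/16292.9 = 1.1922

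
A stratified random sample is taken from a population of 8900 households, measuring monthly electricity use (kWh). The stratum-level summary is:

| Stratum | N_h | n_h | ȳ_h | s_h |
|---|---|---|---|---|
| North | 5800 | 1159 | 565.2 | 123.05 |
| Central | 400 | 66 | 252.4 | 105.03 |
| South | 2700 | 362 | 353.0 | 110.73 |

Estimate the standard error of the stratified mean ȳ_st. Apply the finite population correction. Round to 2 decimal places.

SE(ȳ_st) ≈ 2.72

V̂(ȳ_st) = Σ W_h² (1 − n_h/N_h) s_h²/n_h, with W_h = N_h/N and N = 8900:
  stratum North: (5800/8900)²·(1 − 1159/5800)·123.05²/1159 = 4.43955
  stratum Central: (400/8900)²·(1 − 66/400)·105.03²/66 = 0.281909
  stratum South: (2700/8900)²·(1 − 362/2700)·110.73²/362 = 2.69929
V̂(ȳ_st) = 7.42076
SE(ȳ_st) = √7.42076 = 2.72411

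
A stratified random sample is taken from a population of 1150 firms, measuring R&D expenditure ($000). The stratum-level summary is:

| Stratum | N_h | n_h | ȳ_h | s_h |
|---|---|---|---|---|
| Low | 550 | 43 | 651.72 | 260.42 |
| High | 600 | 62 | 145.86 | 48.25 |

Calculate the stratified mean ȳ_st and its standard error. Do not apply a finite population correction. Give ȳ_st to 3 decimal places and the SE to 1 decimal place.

ȳ_st = Σ W_h ȳ_h = (550·651.72 + 600·145.86)/1150 = 387.79304
V̂(ȳ_st) = Σ W_h² s_h²/n_h, with W_h = N_h/N and N = 1150:
  stratum Low: (550/1150)²·260.42²/43 = 360.753
  stratum High: (600/1150)²·48.25²/62 = 10.2214
V̂(ȳ_st) = 370.974
SE(ȳ_st) = √370.974 = 19.2607

ȳ_st ≈ 387.793, SE ≈ 19.3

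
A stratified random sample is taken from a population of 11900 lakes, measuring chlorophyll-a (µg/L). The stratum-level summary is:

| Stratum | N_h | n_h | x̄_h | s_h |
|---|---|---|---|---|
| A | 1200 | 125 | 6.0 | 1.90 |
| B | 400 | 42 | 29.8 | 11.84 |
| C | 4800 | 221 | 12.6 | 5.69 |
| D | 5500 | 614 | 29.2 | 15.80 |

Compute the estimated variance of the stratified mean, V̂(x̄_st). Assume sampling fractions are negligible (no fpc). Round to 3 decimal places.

V̂(x̄_st) ≈ 0.115

V̂(x̄_st) = Σ W_h² s_h²/n_h, with W_h = N_h/N and N = 11900:
  stratum A: (1200/11900)²·1.90²/125 = 0.000293674
  stratum B: (400/11900)²·11.84²/42 = 0.00377121
  stratum C: (4800/11900)²·5.69²/221 = 0.0238353
  stratum D: (5500/11900)²·15.80²/614 = 0.0868515
V̂(x̄_st) = 0.114752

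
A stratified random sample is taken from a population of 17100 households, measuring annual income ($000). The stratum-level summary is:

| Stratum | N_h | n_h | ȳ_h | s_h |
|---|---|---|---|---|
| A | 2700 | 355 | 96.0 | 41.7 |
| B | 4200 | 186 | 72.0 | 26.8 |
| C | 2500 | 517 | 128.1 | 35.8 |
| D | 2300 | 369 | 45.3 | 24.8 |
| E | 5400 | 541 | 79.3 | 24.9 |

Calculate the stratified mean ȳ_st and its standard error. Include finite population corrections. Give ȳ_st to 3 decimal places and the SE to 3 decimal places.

ȳ_st ≈ 82.705, SE ≈ 0.706

ȳ_st = Σ W_h ȳ_h = (2700·96.0 + 4200·72.0 + 2500·128.1 + 2300·45.3 + 5400·79.3)/17100 = 82.70526
V̂(ȳ_st) = Σ W_h² (1 − n_h/N_h) s_h²/n_h, with W_h = N_h/N and N = 17100:
  stratum A: (2700/17100)²·(1 − 355/2700)·41.7²/355 = 0.106062
  stratum B: (4200/17100)²·(1 − 186/4200)·26.8²/186 = 0.222634
  stratum C: (2500/17100)²·(1 − 517/2500)·35.8²/517 = 0.0420287
  stratum D: (2300/17100)²·(1 − 369/2300)·24.8²/369 = 0.025316
  stratum E: (5400/17100)²·(1 − 541/5400)·24.9²/541 = 0.102837
V̂(ȳ_st) = 0.498877
SE(ȳ_st) = √0.498877 = 0.706312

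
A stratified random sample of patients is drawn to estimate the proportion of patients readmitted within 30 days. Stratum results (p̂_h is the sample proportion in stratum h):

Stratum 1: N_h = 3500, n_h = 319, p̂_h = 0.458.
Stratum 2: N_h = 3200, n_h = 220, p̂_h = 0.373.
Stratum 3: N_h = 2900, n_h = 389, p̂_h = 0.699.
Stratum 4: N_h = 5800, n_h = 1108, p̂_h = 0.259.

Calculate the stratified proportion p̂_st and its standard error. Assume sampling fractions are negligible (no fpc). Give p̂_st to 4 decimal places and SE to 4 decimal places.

N = 15400; stratum weights W_h = N_h/N.
p̂_st = Σ W_h p̂_h = (3500·0.458 + 3200·0.373 + 2900·0.699 + 5800·0.259)/15400 = 0.41077
V̂(p̂_st) = Σ W_h² p̂_h(1−p̂_h)/(n_h−1):
  stratum 1: (3500/15400)²·0.458·0.542/318 = 4.03211e-05
  stratum 2: (3200/15400)²·0.373·0.627/219 = 4.61095e-05
  stratum 3: (2900/15400)²·0.699·0.301/388 = 1.92294e-05
  stratum 4: (5800/15400)²·0.259·0.741/1107 = 2.45915e-05
V̂(p̂_st) = 0.000130252; SE = √V̂ = 0.0114128

p̂_st ≈ 0.4108, SE ≈ 0.0114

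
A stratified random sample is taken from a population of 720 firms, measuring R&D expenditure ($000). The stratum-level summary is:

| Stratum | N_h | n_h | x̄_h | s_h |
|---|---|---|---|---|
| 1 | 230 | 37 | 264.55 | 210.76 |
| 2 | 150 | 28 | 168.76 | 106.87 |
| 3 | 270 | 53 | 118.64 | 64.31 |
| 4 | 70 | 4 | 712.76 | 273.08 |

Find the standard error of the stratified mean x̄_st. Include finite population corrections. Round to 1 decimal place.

SE(x̄_st) ≈ 17.1

V̂(x̄_st) = Σ W_h² (1 − n_h/N_h) s_h²/n_h, with W_h = N_h/N and N = 720:
  stratum 1: (230/720)²·(1 − 37/230)·210.76²/37 = 102.8
  stratum 2: (150/720)²·(1 − 28/150)·106.87²/28 = 14.3992
  stratum 3: (270/720)²·(1 − 53/270)·64.31²/53 = 8.81941
  stratum 4: (70/720)²·(1 − 4/70)·273.08²/4 = 166.149
V̂(x̄_st) = 292.168
SE(x̄_st) = √292.168 = 17.0929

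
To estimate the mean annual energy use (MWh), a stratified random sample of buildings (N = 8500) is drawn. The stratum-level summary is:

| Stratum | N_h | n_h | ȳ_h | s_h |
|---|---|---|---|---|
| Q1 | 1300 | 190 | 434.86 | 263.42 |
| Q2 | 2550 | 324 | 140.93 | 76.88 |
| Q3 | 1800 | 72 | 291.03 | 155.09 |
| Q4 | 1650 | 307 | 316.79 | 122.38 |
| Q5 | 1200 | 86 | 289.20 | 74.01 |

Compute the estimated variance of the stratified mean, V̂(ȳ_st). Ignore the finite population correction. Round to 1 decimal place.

V̂(ȳ_st) ≈ 28.3

V̂(ȳ_st) = Σ W_h² s_h²/n_h, with W_h = N_h/N and N = 8500:
  stratum Q1: (1300/8500)²·263.42²/190 = 8.54265
  stratum Q2: (2550/8500)²·76.88²/324 = 1.64182
  stratum Q3: (1800/8500)²·155.09²/72 = 14.9811
  stratum Q4: (1650/8500)²·122.38²/307 = 1.83828
  stratum Q5: (1200/8500)²·74.01²/86 = 1.26942
V̂(ȳ_st) = 28.2732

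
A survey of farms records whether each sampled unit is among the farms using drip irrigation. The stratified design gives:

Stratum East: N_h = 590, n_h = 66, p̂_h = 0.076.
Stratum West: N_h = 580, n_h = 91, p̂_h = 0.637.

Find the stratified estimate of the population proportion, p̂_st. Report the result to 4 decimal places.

p̂_st ≈ 0.3541

N = 1170; stratum weights W_h = N_h/N.
p̂_st = Σ W_h p̂_h = (590·0.076 + 580·0.637)/1170 = 0.35410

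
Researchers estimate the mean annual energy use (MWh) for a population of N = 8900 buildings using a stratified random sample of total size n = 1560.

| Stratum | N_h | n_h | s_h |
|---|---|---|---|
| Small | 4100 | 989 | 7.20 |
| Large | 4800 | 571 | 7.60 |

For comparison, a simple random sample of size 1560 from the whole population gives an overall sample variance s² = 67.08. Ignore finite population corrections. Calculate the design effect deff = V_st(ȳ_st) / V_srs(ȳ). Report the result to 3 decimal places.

V̂(ȳ_st) = Σ W_h² s_h²/n_h, with W_h = N_h/N and N = 8900:
  stratum Small: (4100/8900)²·7.20²/989 = 0.0111239
  stratum Large: (4800/8900)²·7.60²/571 = 0.0294234
V_st = 0.0405473
V_srs = s²/n = 67.08/1560 = 0.043
deff = V_st / V_srs = 0.0405473/0.043 = 0.9430

deff ≈ 0.943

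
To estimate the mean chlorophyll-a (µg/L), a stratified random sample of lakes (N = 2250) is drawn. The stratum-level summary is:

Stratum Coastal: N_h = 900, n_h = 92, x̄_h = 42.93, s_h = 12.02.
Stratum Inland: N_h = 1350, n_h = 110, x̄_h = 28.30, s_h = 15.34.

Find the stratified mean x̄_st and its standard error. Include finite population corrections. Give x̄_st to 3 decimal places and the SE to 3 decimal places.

x̄_st ≈ 34.152, SE ≈ 0.966

x̄_st = Σ W_h x̄_h = (900·42.93 + 1350·28.30)/2250 = 34.15200
V̂(x̄_st) = Σ W_h² (1 − n_h/N_h) s_h²/n_h, with W_h = N_h/N and N = 2250:
  stratum Coastal: (900/2250)²·(1 − 92/900)·12.02²/92 = 0.225585
  stratum Inland: (1350/2250)²·(1 − 110/1350)·15.34²/110 = 0.707373
V̂(x̄_st) = 0.932958
SE(x̄_st) = √0.932958 = 0.965897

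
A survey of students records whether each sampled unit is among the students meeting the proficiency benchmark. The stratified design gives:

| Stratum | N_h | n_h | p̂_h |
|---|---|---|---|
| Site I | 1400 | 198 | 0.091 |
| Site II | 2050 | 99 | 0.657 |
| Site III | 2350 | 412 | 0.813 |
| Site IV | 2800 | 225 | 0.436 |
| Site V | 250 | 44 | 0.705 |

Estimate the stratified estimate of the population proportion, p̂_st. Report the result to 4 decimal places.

N = 8850; stratum weights W_h = N_h/N.
p̂_st = Σ W_h p̂_h = (1400·0.091 + 2050·0.657 + 2350·0.813 + 2800·0.436 + 250·0.705)/8850 = 0.54032

p̂_st ≈ 0.5403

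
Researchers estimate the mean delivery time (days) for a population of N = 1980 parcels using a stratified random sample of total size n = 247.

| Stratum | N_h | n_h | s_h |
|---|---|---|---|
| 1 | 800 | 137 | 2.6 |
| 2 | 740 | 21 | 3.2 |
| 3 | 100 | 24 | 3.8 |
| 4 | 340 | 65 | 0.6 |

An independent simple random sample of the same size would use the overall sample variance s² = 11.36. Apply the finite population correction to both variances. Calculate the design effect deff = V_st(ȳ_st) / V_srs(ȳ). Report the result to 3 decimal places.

deff ≈ 1.842

V̂(ȳ_st) = Σ W_h² (1 − n_h/N_h) s_h²/n_h, with W_h = N_h/N and N = 1980:
  stratum 1: (800/1980)²·(1 − 137/800)·2.6²/137 = 0.00667574
  stratum 2: (740/1980)²·(1 − 21/740)·3.2²/21 = 0.0661776
  stratum 3: (100/1980)²·(1 − 24/100)·3.8²/24 = 0.00116638
  stratum 4: (340/1980)²·(1 − 65/340)·0.6²/65 = 0.00013209
V_st = 0.0741518
V_srs = (1 − 247/1980)·11.36/247 = 0.0402545
deff = V_st / V_srs = 0.0741518/0.0402545 = 1.8421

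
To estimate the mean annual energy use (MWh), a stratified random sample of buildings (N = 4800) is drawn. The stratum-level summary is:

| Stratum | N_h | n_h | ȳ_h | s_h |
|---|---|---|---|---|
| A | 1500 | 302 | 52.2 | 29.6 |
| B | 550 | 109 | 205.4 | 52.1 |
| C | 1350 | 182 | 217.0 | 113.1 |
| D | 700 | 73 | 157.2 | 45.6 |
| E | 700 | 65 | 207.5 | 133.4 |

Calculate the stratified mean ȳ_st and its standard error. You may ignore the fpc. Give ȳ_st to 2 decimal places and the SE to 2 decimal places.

ȳ_st ≈ 154.06, SE ≈ 3.55

ȳ_st = Σ W_h ȳ_h = (1500·52.2 + 550·205.4 + 1350·217.0 + 700·157.2 + 700·207.5)/4800 = 154.06458
V̂(ȳ_st) = Σ W_h² s_h²/n_h, with W_h = N_h/N and N = 4800:
  stratum A: (1500/4800)²·29.6²/302 = 0.28332
  stratum B: (550/4800)²·52.1²/109 = 0.326958
  stratum C: (1350/4800)²·113.1²/182 = 5.55954
  stratum D: (700/4800)²·45.6²/73 = 0.605788
  stratum E: (700/4800)²·133.4²/65 = 5.82253
V̂(ȳ_st) = 12.5981
SE(ȳ_st) = √12.5981 = 3.54939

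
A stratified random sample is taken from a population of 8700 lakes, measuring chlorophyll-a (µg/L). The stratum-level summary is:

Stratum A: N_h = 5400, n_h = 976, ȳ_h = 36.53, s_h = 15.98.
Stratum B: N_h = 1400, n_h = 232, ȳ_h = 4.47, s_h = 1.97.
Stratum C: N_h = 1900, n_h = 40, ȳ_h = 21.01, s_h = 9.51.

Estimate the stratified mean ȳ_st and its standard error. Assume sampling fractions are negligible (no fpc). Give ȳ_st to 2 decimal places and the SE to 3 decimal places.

ȳ_st = Σ W_h ȳ_h = (5400·36.53 + 1400·4.47 + 1900·21.01)/8700 = 27.98149
V̂(ȳ_st) = Σ W_h² s_h²/n_h, with W_h = N_h/N and N = 8700:
  stratum A: (5400/8700)²·15.98²/976 = 0.100798
  stratum B: (1400/8700)²·1.97²/232 = 0.000433174
  stratum C: (1900/8700)²·9.51²/40 = 0.107837
V̂(ȳ_st) = 0.209069
SE(ȳ_st) = √0.209069 = 0.45724

ȳ_st ≈ 27.98, SE ≈ 0.457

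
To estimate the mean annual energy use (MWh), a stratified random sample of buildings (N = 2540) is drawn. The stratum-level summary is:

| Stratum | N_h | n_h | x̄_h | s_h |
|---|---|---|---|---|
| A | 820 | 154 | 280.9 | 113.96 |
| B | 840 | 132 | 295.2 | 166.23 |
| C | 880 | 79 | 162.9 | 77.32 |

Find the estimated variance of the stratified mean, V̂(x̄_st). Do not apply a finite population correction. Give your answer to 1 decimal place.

V̂(x̄_st) ≈ 40.8

V̂(x̄_st) = Σ W_h² s_h²/n_h, with W_h = N_h/N and N = 2540:
  stratum A: (820/2540)²·113.96²/154 = 8.7891
  stratum B: (840/2540)²·166.23²/132 = 22.8948
  stratum C: (880/2540)²·77.32²/79 = 9.08353
V̂(x̄_st) = 40.7674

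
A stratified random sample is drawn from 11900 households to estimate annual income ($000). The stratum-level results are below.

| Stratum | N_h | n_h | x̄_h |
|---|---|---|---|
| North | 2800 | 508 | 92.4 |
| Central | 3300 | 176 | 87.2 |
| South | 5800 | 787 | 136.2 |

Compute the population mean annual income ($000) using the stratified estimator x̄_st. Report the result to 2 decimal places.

N = Σ N_h = 11900. Stratum weights W_h = N_h/N.
x̄_st = (2800·92.4 + 3300·87.2 + 5800·136.2) / 11900 = 112.3059

x̄_st ≈ 112.31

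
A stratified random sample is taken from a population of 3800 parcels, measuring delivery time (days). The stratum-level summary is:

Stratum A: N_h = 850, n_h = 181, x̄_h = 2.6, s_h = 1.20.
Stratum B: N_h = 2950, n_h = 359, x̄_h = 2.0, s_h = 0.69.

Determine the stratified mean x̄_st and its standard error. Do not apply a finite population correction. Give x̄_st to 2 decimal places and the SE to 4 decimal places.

x̄_st = Σ W_h x̄_h = (850·2.6 + 2950·2.0)/3800 = 2.13421
V̂(x̄_st) = Σ W_h² s_h²/n_h, with W_h = N_h/N and N = 3800:
  stratum A: (850/3800)²·1.20²/181 = 0.000398066
  stratum B: (2950/3800)²·0.69²/359 = 0.000799246
V̂(x̄_st) = 0.00119731
SE(x̄_st) = √0.00119731 = 0.0346022

x̄_st ≈ 2.13, SE ≈ 0.0346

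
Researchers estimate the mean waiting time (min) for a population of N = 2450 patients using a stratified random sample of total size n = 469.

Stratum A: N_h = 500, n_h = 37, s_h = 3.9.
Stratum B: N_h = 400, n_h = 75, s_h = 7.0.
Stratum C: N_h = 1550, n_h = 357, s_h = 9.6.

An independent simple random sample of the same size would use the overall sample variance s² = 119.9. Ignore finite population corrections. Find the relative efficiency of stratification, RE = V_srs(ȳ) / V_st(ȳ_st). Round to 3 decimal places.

RE ≈ 1.854

V̂(ȳ_st) = Σ W_h² s_h²/n_h, with W_h = N_h/N and N = 2450:
  stratum A: (500/2450)²·3.9²/37 = 0.0171212
  stratum B: (400/2450)²·7.0²/75 = 0.017415
  stratum C: (1550/2450)²·9.6²/357 = 0.103325
V_st = 0.137861
V_srs = s²/n = 119.9/469 = 0.25565
Relative efficiency = V_srs / V_st = 0.25565/0.137861 = 1.8544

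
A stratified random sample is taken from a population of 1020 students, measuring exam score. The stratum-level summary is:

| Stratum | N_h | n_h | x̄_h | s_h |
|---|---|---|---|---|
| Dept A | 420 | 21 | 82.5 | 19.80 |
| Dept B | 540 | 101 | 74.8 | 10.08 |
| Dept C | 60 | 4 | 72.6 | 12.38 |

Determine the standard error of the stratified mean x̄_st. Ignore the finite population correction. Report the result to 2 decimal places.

V̂(x̄_st) = Σ W_h² s_h²/n_h, with W_h = N_h/N and N = 1020:
  stratum Dept A: (420/1020)²·19.80²/21 = 3.16526
  stratum Dept B: (540/1020)²·10.08²/101 = 0.28196
  stratum Dept C: (60/1020)²·12.38²/4 = 0.132582
V̂(x̄_st) = 3.5798
SE(x̄_st) = √3.5798 = 1.89204

SE(x̄_st) ≈ 1.89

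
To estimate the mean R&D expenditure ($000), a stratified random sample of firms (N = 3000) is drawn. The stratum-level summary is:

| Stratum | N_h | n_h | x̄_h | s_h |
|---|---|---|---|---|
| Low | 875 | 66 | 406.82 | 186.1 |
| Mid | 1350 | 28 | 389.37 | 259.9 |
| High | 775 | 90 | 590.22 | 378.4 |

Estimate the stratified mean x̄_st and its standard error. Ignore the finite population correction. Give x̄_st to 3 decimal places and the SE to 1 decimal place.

x̄_st ≈ 446.346, SE ≈ 25.3

x̄_st = Σ W_h x̄_h = (875·406.82 + 1350·389.37 + 775·590.22)/3000 = 446.34583
V̂(x̄_st) = Σ W_h² s_h²/n_h, with W_h = N_h/N and N = 3000:
  stratum Low: (875/3000)²·186.1²/66 = 44.6398
  stratum Mid: (1350/3000)²·259.9²/28 = 488.517
  stratum High: (775/3000)²·378.4²/90 = 106.175
V̂(x̄_st) = 639.331
SE(x̄_st) = √639.331 = 25.285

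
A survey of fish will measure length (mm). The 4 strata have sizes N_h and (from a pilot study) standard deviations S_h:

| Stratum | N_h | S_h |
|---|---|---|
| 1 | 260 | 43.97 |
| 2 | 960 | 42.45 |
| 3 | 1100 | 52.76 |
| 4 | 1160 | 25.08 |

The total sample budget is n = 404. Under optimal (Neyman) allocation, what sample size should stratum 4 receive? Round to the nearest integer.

Neyman allocation: n_h = n · N_h S_h / Σ N_i S_i, with n = 404.
  stratum 1: N_h·S_h = 260·43.97 = 11432.20
  stratum 2: N_h·S_h = 960·42.45 = 40752.00
  stratum 3: N_h·S_h = 1100·52.76 = 58036.00
  stratum 4: N_h·S_h = 1160·25.08 = 29092.80
Σ N_h S_h = 139313.00
n for stratum 4 = 404·29092.80/139313.00 = 84.368 → 84

84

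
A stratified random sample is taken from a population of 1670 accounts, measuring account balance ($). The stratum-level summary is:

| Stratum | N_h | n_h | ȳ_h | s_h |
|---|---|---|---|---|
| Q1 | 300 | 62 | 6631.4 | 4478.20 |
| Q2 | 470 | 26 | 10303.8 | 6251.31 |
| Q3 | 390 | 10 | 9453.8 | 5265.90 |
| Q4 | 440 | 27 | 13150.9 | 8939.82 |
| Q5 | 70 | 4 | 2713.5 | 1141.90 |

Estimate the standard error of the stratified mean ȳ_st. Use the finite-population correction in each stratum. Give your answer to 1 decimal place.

SE(ȳ_st) ≈ 679.3

V̂(ȳ_st) = Σ W_h² (1 − n_h/N_h) s_h²/n_h, with W_h = N_h/N and N = 1670:
  stratum Q1: (300/1670)²·(1 − 62/300)·4478.20²/62 = 8280.96
  stratum Q2: (470/1670)²·(1 − 26/470)·6251.31²/26 = 112465
  stratum Q3: (390/1670)²·(1 − 10/390)·5265.90²/10 = 147354
  stratum Q4: (440/1670)²·(1 − 27/440)·8939.82²/27 = 192870
  stratum Q5: (70/1670)²·(1 − 4/70)·1141.90²/4 = 540.014
V̂(ȳ_st) = 461509
SE(ȳ_st) = √461509 = 679.344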